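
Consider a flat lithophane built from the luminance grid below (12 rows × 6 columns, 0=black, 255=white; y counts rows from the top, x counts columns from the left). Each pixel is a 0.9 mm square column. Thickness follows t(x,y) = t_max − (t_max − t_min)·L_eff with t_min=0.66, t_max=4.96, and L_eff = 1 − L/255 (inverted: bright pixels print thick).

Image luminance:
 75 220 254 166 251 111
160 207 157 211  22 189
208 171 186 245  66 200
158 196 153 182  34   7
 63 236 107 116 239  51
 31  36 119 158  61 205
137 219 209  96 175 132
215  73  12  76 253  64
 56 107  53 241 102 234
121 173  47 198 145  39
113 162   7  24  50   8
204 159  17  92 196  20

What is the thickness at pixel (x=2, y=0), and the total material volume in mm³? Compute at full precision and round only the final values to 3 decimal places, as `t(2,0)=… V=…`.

t(2,0)=4.943 V=167.977

span = t_max - t_min = 4.96 - 0.66 = 4.300
L(2,0) = 254, L_eff = 1 - 254/255 = 0.003922 (inverted)
t(2,0) = 4.96 - 4.300·0.003922 = 4.943
Σt over all 12·6 pixels = 88136/425 ≈ 207.3788235
V = pitch²·Σt = 0.9²·88136/425 = 167.977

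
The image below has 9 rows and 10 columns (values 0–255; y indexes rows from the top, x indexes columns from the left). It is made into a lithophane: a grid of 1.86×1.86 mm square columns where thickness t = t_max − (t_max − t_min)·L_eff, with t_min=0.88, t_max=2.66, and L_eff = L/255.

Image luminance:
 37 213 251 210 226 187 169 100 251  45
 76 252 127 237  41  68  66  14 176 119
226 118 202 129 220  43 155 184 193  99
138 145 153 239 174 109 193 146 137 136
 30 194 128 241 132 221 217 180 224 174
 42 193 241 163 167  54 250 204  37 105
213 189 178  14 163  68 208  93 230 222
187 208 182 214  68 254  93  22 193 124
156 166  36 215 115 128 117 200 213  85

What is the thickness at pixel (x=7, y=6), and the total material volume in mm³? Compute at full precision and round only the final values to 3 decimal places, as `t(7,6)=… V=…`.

span = t_max - t_min = 2.66 - 0.88 = 1.780
L(7,6) = 93, L_eff = 93/255 = 0.364706
t(7,6) = 2.66 - 1.780·0.364706 = 2.011
Σt over all 9·10 pixels = 121877/850 ≈ 143.3847059
V = pitch²·Σt = 1.86²·121877/850 = 496.054

t(7,6)=2.011 V=496.054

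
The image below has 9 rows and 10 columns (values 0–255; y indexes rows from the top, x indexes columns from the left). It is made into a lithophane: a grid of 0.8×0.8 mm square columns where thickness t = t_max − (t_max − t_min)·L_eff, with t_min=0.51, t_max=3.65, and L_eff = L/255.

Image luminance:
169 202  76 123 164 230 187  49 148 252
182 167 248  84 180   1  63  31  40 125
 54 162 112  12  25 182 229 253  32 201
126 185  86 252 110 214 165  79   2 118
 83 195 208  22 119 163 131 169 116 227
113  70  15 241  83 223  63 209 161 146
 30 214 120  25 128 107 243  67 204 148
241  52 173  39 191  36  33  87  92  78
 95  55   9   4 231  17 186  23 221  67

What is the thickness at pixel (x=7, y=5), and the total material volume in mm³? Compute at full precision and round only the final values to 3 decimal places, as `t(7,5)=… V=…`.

t(7,5)=1.076 V=121.242

span = t_max - t_min = 3.65 - 0.51 = 3.140
L(7,5) = 209, L_eff = 209/255 = 0.819608
t(7,5) = 3.65 - 3.140·0.819608 = 1.076
Σt over all 9·10 pixels = 1207687/6375 ≈ 189.4410980
V = pitch²·Σt = 0.8²·1207687/6375 = 121.242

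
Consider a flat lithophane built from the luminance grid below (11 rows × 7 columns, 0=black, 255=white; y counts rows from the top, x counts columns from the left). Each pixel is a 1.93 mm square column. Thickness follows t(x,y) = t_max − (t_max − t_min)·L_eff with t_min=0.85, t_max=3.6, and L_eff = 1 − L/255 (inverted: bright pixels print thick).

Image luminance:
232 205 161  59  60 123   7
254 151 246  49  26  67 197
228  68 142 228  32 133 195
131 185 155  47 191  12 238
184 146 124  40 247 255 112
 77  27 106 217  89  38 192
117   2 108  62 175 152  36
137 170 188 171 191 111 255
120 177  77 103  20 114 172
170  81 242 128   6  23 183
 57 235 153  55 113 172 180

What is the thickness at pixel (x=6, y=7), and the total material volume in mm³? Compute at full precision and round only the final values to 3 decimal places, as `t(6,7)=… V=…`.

t(6,7)=3.600 V=650.802

span = t_max - t_min = 3.6 - 0.85 = 2.750
L(6,7) = 255, L_eff = 1 - 255/255 = 0.000000 (inverted)
t(6,7) = 3.6 - 2.750·0.000000 = 3.600
Σt over all 11·7 pixels = 10483/60 ≈ 174.7166667
V = pitch²·Σt = 1.93²·10483/60 = 650.802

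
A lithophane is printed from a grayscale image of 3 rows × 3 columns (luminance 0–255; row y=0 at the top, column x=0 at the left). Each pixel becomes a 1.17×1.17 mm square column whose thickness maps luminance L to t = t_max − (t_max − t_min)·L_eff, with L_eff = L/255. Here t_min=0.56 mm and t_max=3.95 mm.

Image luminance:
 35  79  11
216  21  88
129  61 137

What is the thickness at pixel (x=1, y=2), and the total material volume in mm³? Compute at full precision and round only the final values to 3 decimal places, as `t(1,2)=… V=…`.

t(1,2)=3.139 V=34.524

span = t_max - t_min = 3.95 - 0.56 = 3.390
L(1,2) = 61, L_eff = 61/255 = 0.239216
t(1,2) = 3.95 - 3.390·0.239216 = 3.139
Σt over all 3·3 pixels = 107187/4250 ≈ 25.2204706
V = pitch²·Σt = 1.17²·107187/4250 = 34.524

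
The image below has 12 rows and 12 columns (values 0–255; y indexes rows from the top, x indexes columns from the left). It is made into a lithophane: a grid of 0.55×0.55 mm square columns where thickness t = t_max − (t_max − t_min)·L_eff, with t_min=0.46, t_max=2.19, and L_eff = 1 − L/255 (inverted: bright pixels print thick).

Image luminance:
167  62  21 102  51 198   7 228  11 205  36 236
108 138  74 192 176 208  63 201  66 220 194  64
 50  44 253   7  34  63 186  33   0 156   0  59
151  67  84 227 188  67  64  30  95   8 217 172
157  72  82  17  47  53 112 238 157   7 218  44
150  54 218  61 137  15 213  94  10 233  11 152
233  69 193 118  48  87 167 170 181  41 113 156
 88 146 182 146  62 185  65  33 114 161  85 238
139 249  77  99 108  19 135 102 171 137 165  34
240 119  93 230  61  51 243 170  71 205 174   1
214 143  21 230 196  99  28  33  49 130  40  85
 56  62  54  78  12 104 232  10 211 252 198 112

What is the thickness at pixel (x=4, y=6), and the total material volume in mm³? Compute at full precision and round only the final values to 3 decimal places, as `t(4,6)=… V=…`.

span = t_max - t_min = 2.19 - 0.46 = 1.730
L(4,6) = 48, L_eff = 1 - 48/255 = 0.811765 (inverted)
t(4,6) = 2.19 - 1.730·0.811765 = 0.786
Σt over all 12·12 pixels = 2285477/12750 ≈ 179.2530980
V = pitch²·Σt = 0.55²·2285477/12750 = 54.224

t(4,6)=0.786 V=54.224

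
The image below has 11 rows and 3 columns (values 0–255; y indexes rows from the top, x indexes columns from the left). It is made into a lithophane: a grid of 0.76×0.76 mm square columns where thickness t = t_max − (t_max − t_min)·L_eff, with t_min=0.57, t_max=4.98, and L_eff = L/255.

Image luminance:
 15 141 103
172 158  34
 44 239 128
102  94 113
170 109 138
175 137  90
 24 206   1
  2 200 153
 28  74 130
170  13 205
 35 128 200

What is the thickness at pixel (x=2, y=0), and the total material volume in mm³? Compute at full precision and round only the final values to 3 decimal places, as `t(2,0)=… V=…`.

span = t_max - t_min = 4.98 - 0.57 = 4.410
L(2,0) = 103, L_eff = 103/255 = 0.403922
t(2,0) = 4.98 - 4.410·0.403922 = 3.199
Σt over all 11·3 pixels = 848433/8500 ≈ 99.8156471
V = pitch²·Σt = 0.76²·848433/8500 = 57.654

t(2,0)=3.199 V=57.654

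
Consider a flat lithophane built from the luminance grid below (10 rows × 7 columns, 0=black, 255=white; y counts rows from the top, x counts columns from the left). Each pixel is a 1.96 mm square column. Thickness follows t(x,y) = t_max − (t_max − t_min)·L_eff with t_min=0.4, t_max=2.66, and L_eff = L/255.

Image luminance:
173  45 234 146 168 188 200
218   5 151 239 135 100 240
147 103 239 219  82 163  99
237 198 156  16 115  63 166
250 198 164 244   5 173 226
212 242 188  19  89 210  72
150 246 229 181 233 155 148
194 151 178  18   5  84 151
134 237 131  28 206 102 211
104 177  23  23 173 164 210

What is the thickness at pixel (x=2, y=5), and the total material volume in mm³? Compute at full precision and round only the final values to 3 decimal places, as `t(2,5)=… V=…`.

span = t_max - t_min = 2.66 - 0.4 = 2.260
L(2,5) = 188, L_eff = 188/255 = 0.737255
t(2,5) = 2.66 - 2.260·0.737255 = 0.994
Σt over all 10·7 pixels = 1178171/12750 ≈ 92.4055686
V = pitch²·Σt = 1.96²·1178171/12750 = 354.985

t(2,5)=0.994 V=354.985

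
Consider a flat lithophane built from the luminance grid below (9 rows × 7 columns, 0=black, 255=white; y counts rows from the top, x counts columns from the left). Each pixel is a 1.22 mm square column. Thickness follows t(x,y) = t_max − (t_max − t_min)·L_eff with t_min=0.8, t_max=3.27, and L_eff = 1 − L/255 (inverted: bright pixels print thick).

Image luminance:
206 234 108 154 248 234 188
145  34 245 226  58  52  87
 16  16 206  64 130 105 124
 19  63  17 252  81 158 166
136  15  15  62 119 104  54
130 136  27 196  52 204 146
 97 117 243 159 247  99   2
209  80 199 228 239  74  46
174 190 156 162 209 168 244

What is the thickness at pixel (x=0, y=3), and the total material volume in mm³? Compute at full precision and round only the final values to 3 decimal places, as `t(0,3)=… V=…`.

span = t_max - t_min = 3.27 - 0.8 = 2.470
L(0,3) = 19, L_eff = 1 - 19/255 = 0.925490 (inverted)
t(0,3) = 3.27 - 2.470·0.925490 = 0.984
Σt over all 9·7 pixels = 1676789/12750 ≈ 131.5128627
V = pitch²·Σt = 1.22²·1676789/12750 = 195.744

t(0,3)=0.984 V=195.744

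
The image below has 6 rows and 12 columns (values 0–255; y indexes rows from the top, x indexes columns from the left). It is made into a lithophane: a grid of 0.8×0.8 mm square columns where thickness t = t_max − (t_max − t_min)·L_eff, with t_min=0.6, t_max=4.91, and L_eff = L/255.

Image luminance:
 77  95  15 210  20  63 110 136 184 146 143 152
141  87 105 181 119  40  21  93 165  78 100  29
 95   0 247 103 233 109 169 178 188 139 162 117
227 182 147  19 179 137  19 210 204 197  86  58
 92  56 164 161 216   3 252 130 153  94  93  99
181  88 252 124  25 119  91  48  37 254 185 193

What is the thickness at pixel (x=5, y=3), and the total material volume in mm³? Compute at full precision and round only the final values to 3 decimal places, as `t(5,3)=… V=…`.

span = t_max - t_min = 4.91 - 0.6 = 4.310
L(5,3) = 137, L_eff = 137/255 = 0.537255
t(5,3) = 4.91 - 4.310·0.537255 = 2.594
Σt over all 6·12 pixels = 1024997/5100 ≈ 200.9798039
V = pitch²·Σt = 0.8²·1024997/5100 = 128.627

t(5,3)=2.594 V=128.627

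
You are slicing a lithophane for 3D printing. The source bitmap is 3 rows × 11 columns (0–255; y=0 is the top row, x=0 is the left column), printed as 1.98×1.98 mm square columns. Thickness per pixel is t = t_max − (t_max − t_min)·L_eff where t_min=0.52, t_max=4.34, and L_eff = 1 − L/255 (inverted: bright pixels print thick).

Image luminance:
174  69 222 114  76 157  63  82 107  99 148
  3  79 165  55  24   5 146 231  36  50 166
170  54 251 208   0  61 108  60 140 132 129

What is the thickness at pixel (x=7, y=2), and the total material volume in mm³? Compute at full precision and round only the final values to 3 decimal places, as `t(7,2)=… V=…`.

span = t_max - t_min = 4.34 - 0.52 = 3.820
L(7,2) = 60, L_eff = 1 - 60/255 = 0.764706 (inverted)
t(7,2) = 4.34 - 3.820·0.764706 = 1.419
Σt over all 3·11 pixels = 451667/6375 ≈ 70.8497255
V = pitch²·Σt = 1.98²·451667/6375 = 277.759

t(7,2)=1.419 V=277.759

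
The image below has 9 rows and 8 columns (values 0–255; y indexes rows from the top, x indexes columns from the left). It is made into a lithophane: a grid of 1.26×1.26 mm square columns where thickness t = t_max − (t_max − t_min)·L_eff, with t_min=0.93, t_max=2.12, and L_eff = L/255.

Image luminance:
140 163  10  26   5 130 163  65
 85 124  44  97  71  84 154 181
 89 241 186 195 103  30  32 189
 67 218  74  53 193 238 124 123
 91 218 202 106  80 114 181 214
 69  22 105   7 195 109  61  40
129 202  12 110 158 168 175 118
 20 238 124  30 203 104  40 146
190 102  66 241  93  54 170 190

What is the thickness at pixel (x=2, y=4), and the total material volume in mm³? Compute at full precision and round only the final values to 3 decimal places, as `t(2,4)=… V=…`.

t(2,4)=1.177 V=178.660

span = t_max - t_min = 2.12 - 0.93 = 1.190
L(2,4) = 202, L_eff = 202/255 = 0.792157
t(2,4) = 2.12 - 1.190·0.792157 = 1.177
Σt over all 9·8 pixels = 84401/750 ≈ 112.5346667
V = pitch²·Σt = 1.26²·84401/750 = 178.660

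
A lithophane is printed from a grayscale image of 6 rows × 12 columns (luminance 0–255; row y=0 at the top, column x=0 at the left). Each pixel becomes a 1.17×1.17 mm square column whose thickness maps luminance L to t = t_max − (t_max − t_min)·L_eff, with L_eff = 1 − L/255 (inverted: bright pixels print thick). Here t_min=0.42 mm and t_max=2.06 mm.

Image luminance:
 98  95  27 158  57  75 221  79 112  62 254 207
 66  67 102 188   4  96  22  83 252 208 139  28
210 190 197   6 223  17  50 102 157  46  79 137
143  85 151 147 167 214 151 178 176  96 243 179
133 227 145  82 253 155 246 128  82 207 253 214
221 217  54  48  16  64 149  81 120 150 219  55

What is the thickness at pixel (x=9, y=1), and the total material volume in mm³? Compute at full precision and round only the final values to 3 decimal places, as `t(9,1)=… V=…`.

t(9,1)=1.758 V=125.587

span = t_max - t_min = 2.06 - 0.42 = 1.640
L(9,1) = 208, L_eff = 1 - 208/255 = 0.184314 (inverted)
t(9,1) = 2.06 - 1.640·0.184314 = 1.758
Σt over all 6·12 pixels = 584863/6375 ≈ 91.7432157
V = pitch²·Σt = 1.17²·584863/6375 = 125.587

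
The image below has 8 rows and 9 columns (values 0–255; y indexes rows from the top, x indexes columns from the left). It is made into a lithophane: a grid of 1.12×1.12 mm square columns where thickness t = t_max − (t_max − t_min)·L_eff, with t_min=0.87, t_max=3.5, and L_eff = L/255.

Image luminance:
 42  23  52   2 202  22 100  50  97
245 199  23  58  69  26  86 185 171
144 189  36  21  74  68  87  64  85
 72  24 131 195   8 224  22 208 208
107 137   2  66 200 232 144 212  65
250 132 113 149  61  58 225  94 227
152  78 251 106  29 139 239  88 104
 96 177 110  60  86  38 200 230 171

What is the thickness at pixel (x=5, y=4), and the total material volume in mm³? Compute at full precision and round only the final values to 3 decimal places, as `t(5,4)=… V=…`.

t(5,4)=1.107 V=208.210

span = t_max - t_min = 3.5 - 0.87 = 2.630
L(5,4) = 232, L_eff = 232/255 = 0.909804
t(5,4) = 3.5 - 2.630·0.909804 = 1.107
Σt over all 8·9 pixels = 70543/425 ≈ 165.9835294
V = pitch²·Σt = 1.12²·70543/425 = 208.210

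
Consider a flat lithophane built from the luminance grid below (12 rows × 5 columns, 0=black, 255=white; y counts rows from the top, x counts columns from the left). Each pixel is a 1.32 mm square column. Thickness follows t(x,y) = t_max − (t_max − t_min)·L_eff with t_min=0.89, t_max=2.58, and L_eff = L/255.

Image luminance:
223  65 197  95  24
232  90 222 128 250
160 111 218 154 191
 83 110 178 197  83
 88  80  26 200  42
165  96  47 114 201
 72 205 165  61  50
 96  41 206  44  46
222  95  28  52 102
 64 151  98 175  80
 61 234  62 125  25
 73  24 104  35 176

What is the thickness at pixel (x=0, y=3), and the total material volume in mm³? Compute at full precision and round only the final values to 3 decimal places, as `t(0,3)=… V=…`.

t(0,3)=2.030 V=188.405

span = t_max - t_min = 2.58 - 0.89 = 1.690
L(0,3) = 83, L_eff = 83/255 = 0.325490
t(0,3) = 2.58 - 1.690·0.325490 = 2.030
Σt over all 12·5 pixels = 1378651/12750 ≈ 108.1294902
V = pitch²·Σt = 1.32²·1378651/12750 = 188.405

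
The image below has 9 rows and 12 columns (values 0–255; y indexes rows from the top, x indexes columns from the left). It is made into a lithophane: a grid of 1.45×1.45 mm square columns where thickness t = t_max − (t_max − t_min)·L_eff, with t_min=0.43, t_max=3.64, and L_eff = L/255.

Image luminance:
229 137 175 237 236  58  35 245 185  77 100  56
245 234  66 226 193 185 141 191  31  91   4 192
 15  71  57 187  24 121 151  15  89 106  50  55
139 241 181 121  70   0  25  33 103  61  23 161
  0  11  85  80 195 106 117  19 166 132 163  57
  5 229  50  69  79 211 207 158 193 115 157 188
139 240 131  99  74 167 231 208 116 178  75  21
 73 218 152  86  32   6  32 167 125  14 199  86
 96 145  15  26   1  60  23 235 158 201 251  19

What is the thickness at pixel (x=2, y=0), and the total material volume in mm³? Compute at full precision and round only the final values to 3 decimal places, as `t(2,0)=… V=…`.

span = t_max - t_min = 3.64 - 0.43 = 3.210
L(2,0) = 175, L_eff = 175/255 = 0.686275
t(2,0) = 3.64 - 3.210·0.686275 = 1.437
Σt over all 9·12 pixels = 1997707/8500 ≈ 235.0243529
V = pitch²·Σt = 1.45²·1997707/8500 = 494.139

t(2,0)=1.437 V=494.139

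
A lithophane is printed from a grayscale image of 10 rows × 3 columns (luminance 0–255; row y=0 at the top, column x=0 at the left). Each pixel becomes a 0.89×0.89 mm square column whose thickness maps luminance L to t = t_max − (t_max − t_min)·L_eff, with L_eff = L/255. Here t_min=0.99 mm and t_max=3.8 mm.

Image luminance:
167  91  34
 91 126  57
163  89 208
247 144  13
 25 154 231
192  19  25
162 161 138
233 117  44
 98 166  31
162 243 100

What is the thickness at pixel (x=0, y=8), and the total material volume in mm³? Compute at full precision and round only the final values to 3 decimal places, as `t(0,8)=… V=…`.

t(0,8)=2.720 V=57.733

span = t_max - t_min = 3.8 - 0.99 = 2.810
L(0,8) = 98, L_eff = 98/255 = 0.384314
t(0,8) = 3.8 - 2.810·0.384314 = 2.720
Σt over all 10·3 pixels = 1858589/25500 ≈ 72.8858431
V = pitch²·Σt = 0.89²·1858589/25500 = 57.733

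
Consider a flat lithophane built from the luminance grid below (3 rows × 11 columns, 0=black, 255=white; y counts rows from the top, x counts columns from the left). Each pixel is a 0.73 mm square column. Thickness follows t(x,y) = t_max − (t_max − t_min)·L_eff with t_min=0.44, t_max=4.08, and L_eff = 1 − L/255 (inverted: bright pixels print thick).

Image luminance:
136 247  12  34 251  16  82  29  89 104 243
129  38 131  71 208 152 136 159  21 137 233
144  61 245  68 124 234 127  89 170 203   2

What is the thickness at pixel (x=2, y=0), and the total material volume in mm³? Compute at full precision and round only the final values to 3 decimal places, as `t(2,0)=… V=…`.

t(2,0)=0.611 V=39.116

span = t_max - t_min = 4.08 - 0.44 = 3.640
L(2,0) = 12, L_eff = 1 - 12/255 = 0.952941 (inverted)
t(2,0) = 4.08 - 3.640·0.952941 = 0.611
Σt over all 3·11 pixels = 31196/425 ≈ 73.4023529
V = pitch²·Σt = 0.73²·31196/425 = 39.116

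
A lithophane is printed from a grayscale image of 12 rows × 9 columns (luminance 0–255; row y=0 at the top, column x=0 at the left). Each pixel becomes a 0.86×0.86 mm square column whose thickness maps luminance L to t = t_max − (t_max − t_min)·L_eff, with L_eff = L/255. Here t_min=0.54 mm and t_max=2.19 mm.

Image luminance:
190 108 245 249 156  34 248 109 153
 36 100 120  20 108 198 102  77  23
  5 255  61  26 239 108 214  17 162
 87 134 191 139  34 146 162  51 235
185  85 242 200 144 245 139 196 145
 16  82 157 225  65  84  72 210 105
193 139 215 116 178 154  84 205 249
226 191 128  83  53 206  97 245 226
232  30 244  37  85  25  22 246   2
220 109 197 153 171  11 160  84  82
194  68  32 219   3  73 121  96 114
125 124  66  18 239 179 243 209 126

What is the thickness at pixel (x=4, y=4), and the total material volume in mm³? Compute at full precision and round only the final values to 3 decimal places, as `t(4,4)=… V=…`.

span = t_max - t_min = 2.19 - 0.54 = 1.650
L(4,4) = 144, L_eff = 144/255 = 0.564706
t(4,4) = 2.19 - 1.650·0.564706 = 1.258
Σt over all 12·9 pixels = 121369/850 ≈ 142.7870588
V = pitch²·Σt = 0.86²·121369/850 = 105.605

t(4,4)=1.258 V=105.605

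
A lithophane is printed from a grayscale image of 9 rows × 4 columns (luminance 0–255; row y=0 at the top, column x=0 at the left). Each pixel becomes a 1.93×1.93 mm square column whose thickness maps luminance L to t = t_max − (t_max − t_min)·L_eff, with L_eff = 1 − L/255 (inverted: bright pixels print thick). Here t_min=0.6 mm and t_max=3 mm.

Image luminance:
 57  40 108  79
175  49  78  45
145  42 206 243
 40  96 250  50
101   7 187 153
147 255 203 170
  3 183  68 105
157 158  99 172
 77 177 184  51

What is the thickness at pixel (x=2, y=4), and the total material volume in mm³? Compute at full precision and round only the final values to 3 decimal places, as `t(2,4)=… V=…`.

t(2,4)=2.360 V=233.310

span = t_max - t_min = 3 - 0.6 = 2.400
L(2,4) = 187, L_eff = 1 - 187/255 = 0.266667 (inverted)
t(2,4) = 3 - 2.400·0.266667 = 2.360
Σt over all 9·4 pixels = 5324/85 ≈ 62.6352941
V = pitch²·Σt = 1.93²·5324/85 = 233.310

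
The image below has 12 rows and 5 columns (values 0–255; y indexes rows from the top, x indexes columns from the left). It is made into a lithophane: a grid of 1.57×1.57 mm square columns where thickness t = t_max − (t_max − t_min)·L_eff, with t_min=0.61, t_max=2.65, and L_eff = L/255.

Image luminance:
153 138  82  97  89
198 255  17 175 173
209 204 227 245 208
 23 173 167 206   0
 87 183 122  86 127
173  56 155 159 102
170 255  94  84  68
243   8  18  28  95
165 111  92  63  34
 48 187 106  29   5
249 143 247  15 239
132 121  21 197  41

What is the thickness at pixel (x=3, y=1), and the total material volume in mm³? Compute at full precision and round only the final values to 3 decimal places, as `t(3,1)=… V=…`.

span = t_max - t_min = 2.65 - 0.61 = 2.040
L(3,1) = 175, L_eff = 175/255 = 0.686275
t(3,1) = 2.65 - 2.040·0.686275 = 1.250
Σt over all 12·5 pixels = 98.224
V = pitch²·Σt = 1.57²·98.224 = 242.112

t(3,1)=1.250 V=242.112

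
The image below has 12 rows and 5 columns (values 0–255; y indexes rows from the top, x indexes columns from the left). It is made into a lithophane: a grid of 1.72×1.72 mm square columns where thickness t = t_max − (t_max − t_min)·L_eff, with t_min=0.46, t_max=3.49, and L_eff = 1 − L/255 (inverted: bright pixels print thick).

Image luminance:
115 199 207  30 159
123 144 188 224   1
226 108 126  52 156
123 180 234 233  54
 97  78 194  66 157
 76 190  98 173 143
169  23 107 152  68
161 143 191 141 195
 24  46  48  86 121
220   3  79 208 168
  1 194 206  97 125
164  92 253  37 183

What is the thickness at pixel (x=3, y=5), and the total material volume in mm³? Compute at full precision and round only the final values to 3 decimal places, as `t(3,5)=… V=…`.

t(3,5)=2.516 V=357.917

span = t_max - t_min = 3.49 - 0.46 = 3.030
L(3,5) = 173, L_eff = 1 - 173/255 = 0.321569 (inverted)
t(3,5) = 3.49 - 3.030·0.321569 = 2.516
Σt over all 12·5 pixels = 1028359/8500 ≈ 120.9834118
V = pitch²·Σt = 1.72²·1028359/8500 = 357.917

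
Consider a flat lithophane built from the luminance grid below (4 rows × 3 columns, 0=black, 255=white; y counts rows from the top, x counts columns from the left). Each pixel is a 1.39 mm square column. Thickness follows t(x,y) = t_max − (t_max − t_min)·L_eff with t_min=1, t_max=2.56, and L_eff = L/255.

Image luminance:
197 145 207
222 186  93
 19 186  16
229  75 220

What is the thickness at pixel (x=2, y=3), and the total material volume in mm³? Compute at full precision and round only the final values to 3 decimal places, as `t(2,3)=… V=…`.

span = t_max - t_min = 2.56 - 1 = 1.560
L(2,3) = 220, L_eff = 220/255 = 0.862745
t(2,3) = 2.56 - 1.560·0.862745 = 1.214
Σt over all 4·3 pixels = 8389/425 ≈ 19.7388235
V = pitch²·Σt = 1.39²·8389/425 = 38.137

t(2,3)=1.214 V=38.137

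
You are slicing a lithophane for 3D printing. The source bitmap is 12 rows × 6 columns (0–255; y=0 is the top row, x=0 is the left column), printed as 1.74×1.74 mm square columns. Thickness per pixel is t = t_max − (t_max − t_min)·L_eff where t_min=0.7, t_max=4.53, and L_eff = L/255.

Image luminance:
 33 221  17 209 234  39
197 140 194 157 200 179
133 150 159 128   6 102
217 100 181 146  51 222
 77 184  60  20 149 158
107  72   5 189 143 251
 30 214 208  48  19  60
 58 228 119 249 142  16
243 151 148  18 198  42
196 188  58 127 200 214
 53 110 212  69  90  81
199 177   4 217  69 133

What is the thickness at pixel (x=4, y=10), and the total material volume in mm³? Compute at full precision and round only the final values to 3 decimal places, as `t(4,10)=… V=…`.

t(4,10)=3.178 V=559.214

span = t_max - t_min = 4.53 - 0.7 = 3.830
L(4,10) = 90, L_eff = 90/255 = 0.352941
t(4,10) = 4.53 - 3.830·0.352941 = 3.178
Σt over all 12·6 pixels = 138529/750 ≈ 184.7053333
V = pitch²·Σt = 1.74²·138529/750 = 559.214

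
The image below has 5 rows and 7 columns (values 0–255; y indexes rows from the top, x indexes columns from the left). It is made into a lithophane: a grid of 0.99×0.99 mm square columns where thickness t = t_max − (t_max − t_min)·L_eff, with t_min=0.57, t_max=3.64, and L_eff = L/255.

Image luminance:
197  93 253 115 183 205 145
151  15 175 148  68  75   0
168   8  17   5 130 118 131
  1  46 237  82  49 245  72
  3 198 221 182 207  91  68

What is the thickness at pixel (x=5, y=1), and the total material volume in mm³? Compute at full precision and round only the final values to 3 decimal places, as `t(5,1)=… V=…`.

span = t_max - t_min = 3.64 - 0.57 = 3.070
L(5,1) = 75, L_eff = 75/255 = 0.294118
t(5,1) = 3.64 - 3.070·0.294118 = 2.737
Σt over all 5·7 pixels = 994693/12750 ≈ 78.0151373
V = pitch²·Σt = 0.99²·994693/12750 = 76.463

t(5,1)=2.737 V=76.463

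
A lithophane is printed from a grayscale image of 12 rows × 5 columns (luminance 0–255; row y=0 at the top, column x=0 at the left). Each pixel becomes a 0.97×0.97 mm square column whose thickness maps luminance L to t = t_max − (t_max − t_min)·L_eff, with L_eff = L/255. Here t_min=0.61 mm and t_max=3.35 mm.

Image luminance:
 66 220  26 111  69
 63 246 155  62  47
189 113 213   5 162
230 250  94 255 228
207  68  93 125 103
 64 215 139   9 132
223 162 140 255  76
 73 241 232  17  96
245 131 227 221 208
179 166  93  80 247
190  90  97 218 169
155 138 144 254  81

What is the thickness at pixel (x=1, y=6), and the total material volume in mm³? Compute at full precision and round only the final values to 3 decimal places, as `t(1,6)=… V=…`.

t(1,6)=1.609 V=100.082

span = t_max - t_min = 3.35 - 0.61 = 2.740
L(1,6) = 162, L_eff = 162/255 = 0.635294
t(1,6) = 3.35 - 2.740·0.635294 = 1.609
Σt over all 12·5 pixels = 1356191/12750 ≈ 106.3679216
V = pitch²·Σt = 0.97²·1356191/12750 = 100.082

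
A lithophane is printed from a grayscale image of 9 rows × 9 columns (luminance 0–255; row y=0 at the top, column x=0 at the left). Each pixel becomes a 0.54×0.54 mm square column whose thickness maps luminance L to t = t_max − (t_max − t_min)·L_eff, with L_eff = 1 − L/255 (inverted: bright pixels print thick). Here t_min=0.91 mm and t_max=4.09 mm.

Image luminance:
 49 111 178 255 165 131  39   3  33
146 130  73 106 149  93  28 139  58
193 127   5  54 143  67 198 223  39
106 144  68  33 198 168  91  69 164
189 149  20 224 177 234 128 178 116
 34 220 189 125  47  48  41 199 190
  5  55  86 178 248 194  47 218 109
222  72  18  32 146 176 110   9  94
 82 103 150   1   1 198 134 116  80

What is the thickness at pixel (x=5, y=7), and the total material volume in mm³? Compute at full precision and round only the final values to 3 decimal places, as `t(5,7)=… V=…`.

t(5,7)=3.105 V=55.560

span = t_max - t_min = 4.09 - 0.91 = 3.180
L(5,7) = 176, L_eff = 1 - 176/255 = 0.309804 (inverted)
t(5,7) = 4.09 - 3.180·0.309804 = 3.105
Σt over all 9·9 pixels = 1619543/8500 ≈ 190.5344706
V = pitch²·Σt = 0.54²·1619543/8500 = 55.560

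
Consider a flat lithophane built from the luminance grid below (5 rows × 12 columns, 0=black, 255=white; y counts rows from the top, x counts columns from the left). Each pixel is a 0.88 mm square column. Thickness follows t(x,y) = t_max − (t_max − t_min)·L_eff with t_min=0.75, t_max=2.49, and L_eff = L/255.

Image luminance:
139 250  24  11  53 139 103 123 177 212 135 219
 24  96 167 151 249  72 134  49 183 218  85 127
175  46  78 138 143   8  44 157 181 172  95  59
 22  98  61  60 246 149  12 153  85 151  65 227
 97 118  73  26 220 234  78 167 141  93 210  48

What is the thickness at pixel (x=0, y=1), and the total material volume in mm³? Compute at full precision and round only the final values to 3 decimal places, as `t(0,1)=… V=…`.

span = t_max - t_min = 2.49 - 0.75 = 1.740
L(0,1) = 24, L_eff = 24/255 = 0.094118
t(0,1) = 2.49 - 1.740·0.094118 = 2.326
Σt over all 5·12 pixels = 42412/425 ≈ 99.7929412
V = pitch²·Σt = 0.88²·42412/425 = 77.280

t(0,1)=2.326 V=77.280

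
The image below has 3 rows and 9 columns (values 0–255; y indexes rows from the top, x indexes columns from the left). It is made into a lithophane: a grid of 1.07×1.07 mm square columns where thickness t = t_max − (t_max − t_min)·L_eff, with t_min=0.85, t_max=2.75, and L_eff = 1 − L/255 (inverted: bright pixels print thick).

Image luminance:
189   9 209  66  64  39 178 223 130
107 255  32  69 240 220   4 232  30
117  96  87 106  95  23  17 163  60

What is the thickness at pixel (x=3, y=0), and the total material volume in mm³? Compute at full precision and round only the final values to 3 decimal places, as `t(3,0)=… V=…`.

t(3,0)=1.342 V=52.379

span = t_max - t_min = 2.75 - 0.85 = 1.900
L(3,0) = 66, L_eff = 1 - 66/255 = 0.741176 (inverted)
t(3,0) = 2.75 - 1.900·0.741176 = 1.342
Σt over all 3·9 pixels = 45.75
V = pitch²·Σt = 1.07²·45.75 = 52.379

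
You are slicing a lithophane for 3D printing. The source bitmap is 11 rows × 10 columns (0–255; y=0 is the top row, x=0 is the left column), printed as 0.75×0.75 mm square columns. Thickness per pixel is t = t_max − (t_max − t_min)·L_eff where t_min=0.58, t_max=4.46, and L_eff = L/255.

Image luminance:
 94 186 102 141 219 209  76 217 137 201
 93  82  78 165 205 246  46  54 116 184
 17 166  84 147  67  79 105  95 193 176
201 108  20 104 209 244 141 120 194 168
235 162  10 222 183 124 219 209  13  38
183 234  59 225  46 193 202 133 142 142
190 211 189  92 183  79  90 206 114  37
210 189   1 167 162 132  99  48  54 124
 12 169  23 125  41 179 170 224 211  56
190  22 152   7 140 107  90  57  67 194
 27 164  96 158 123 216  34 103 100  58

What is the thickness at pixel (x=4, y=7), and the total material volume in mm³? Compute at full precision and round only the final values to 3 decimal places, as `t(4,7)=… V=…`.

t(4,7)=1.995 V=153.101

span = t_max - t_min = 4.46 - 0.58 = 3.880
L(4,7) = 162, L_eff = 162/255 = 0.635294
t(4,7) = 4.46 - 3.880·0.635294 = 1.995
Σt over all 11·10 pixels = 115676/425 ≈ 272.1788235
V = pitch²·Σt = 0.75²·115676/425 = 153.101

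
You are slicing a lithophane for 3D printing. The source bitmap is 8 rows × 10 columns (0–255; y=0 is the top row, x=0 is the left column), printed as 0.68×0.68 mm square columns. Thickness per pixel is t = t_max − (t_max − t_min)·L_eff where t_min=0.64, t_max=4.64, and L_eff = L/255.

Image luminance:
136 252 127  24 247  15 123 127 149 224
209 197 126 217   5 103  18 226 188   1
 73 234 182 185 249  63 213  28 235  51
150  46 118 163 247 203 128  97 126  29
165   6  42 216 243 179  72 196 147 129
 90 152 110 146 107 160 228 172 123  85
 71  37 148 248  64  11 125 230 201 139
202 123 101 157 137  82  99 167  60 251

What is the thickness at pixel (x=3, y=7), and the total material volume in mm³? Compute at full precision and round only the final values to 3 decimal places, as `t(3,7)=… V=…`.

span = t_max - t_min = 4.64 - 0.64 = 4.000
L(3,7) = 157, L_eff = 157/255 = 0.615686
t(3,7) = 4.64 - 4.000·0.615686 = 2.177
Σt over all 8·10 pixels = 50836/255 ≈ 199.3568627
V = pitch²·Σt = 0.68²·50836/255 = 92.183

t(3,7)=2.177 V=92.183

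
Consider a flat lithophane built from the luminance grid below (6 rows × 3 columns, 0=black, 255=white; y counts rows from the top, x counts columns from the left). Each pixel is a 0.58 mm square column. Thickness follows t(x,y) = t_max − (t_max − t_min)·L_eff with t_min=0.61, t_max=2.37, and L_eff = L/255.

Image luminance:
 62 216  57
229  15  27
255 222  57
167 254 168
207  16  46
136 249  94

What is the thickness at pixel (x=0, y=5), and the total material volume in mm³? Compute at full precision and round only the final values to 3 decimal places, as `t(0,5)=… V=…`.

t(0,5)=1.431 V=8.600

span = t_max - t_min = 2.37 - 0.61 = 1.760
L(0,5) = 136, L_eff = 136/255 = 0.533333
t(0,5) = 2.37 - 1.760·0.533333 = 1.431
Σt over all 6·3 pixels = 325939/12750 ≈ 25.5638431
V = pitch²·Σt = 0.58²·325939/12750 = 8.600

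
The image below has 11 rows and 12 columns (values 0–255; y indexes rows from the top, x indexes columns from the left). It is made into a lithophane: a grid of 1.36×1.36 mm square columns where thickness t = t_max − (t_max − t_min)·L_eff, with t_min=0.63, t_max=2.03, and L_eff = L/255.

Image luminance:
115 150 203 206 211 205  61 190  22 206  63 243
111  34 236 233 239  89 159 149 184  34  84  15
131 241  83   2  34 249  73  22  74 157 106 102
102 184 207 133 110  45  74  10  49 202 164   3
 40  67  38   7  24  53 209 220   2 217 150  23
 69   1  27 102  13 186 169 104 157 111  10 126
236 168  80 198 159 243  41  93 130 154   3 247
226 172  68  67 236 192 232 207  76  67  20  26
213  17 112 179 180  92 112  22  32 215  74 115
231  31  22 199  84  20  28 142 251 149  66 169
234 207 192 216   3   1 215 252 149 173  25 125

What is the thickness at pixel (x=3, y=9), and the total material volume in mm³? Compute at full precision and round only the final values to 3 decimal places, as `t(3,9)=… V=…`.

t(3,9)=0.937 V=333.022

span = t_max - t_min = 2.03 - 0.63 = 1.400
L(3,9) = 199, L_eff = 199/255 = 0.780392
t(3,9) = 2.03 - 1.400·0.780392 = 0.937
Σt over all 11·12 pixels = 45913/255 ≈ 180.0509804
V = pitch²·Σt = 1.36²·45913/255 = 333.022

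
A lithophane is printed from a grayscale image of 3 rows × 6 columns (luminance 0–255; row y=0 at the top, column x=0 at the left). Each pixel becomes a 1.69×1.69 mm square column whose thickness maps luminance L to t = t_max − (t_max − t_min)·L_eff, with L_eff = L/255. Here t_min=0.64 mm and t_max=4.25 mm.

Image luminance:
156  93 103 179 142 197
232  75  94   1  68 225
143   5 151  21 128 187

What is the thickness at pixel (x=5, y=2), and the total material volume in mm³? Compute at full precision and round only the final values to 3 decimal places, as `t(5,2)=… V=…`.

span = t_max - t_min = 4.25 - 0.64 = 3.610
L(5,2) = 187, L_eff = 187/255 = 0.733333
t(5,2) = 4.25 - 3.610·0.733333 = 1.603
Σt over all 3·6 pixels = 23131/510 ≈ 45.3549020
V = pitch²·Σt = 1.69²·23131/510 = 129.538

t(5,2)=1.603 V=129.538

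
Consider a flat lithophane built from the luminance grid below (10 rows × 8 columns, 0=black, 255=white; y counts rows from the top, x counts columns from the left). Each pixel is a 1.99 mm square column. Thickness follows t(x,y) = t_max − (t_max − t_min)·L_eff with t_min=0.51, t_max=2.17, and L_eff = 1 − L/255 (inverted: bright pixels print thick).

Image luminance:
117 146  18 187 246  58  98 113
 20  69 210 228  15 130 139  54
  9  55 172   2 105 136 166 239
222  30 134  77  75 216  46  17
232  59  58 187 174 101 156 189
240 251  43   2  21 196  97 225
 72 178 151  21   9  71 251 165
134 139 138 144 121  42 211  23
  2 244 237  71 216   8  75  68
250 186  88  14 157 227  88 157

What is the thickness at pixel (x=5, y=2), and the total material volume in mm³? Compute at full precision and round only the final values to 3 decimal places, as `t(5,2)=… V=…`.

t(5,2)=1.395 V=412.613

span = t_max - t_min = 2.17 - 0.51 = 1.660
L(5,2) = 136, L_eff = 1 - 136/255 = 0.466667 (inverted)
t(5,2) = 2.17 - 1.660·0.466667 = 1.395
Σt over all 10·8 pixels = 221409/2125 ≈ 104.1924706
V = pitch²·Σt = 1.99²·221409/2125 = 412.613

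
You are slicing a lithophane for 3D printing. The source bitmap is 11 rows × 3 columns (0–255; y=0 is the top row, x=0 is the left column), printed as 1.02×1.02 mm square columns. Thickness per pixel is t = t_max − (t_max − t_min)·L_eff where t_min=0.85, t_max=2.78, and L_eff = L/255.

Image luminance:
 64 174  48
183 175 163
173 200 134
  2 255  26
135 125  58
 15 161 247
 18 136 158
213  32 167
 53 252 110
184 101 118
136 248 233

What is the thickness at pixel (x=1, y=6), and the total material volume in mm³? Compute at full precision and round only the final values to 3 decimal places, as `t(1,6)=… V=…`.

span = t_max - t_min = 2.78 - 0.85 = 1.930
L(1,6) = 136, L_eff = 136/255 = 0.533333
t(1,6) = 2.78 - 1.930·0.533333 = 1.751
Σt over all 11·3 pixels = 490483/8500 ≈ 57.7038824
V = pitch²·Σt = 1.02²·490483/8500 = 60.035

t(1,6)=1.751 V=60.035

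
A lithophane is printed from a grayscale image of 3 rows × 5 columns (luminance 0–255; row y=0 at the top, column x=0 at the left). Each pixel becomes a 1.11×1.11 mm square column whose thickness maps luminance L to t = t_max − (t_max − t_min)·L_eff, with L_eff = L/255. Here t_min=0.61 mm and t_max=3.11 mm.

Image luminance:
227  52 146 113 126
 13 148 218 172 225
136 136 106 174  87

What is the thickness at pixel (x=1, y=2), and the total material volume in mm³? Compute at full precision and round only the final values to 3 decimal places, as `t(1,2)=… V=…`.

t(1,2)=1.777 V=32.364

span = t_max - t_min = 3.11 - 0.61 = 2.500
L(1,2) = 136, L_eff = 136/255 = 0.533333
t(1,2) = 3.11 - 2.500·0.533333 = 1.777
Σt over all 3·5 pixels = 8931/340 ≈ 26.2676471
V = pitch²·Σt = 1.11²·8931/340 = 32.364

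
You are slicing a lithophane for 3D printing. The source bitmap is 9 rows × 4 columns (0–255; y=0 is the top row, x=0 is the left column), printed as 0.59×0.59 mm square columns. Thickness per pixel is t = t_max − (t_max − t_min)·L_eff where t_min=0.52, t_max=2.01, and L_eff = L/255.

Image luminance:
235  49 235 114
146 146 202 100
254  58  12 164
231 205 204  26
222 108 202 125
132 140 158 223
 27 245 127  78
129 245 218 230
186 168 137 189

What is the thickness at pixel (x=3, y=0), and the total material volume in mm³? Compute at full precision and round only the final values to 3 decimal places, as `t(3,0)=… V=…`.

t(3,0)=1.344 V=13.656

span = t_max - t_min = 2.01 - 0.52 = 1.490
L(3,0) = 114, L_eff = 114/255 = 0.447059
t(3,0) = 2.01 - 1.490·0.447059 = 1.344
Σt over all 9·4 pixels = 6669/170 ≈ 39.2294118
V = pitch²·Σt = 0.59²·6669/170 = 13.656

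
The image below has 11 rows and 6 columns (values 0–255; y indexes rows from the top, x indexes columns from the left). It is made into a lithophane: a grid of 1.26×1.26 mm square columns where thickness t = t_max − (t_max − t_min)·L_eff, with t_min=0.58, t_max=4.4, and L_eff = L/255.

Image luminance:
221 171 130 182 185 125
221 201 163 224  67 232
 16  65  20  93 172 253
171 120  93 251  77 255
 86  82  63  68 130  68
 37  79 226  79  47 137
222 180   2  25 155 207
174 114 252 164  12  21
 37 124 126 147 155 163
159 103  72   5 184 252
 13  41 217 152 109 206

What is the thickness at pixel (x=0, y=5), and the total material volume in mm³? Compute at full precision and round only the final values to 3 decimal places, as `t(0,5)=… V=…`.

t(0,5)=3.846 V=256.435

span = t_max - t_min = 4.4 - 0.58 = 3.820
L(0,5) = 37, L_eff = 37/255 = 0.145098
t(0,5) = 4.4 - 3.820·0.145098 = 3.846
Σt over all 11·6 pixels = 2059427/12750 ≈ 161.5236863
V = pitch²·Σt = 1.26²·2059427/12750 = 256.435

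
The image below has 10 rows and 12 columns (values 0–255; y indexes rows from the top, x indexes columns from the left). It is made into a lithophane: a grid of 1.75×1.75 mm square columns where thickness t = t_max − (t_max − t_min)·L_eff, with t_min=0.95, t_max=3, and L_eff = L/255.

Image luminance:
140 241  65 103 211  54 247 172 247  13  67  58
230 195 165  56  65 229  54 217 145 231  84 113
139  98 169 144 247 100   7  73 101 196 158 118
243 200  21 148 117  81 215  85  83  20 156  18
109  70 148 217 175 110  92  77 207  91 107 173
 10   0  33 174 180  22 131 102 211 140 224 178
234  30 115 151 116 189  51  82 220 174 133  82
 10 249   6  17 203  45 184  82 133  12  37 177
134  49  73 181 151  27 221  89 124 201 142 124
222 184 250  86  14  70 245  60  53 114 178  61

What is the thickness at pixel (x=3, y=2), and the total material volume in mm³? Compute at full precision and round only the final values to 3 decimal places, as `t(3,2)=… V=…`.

t(3,2)=1.842 V=730.613

span = t_max - t_min = 3 - 0.95 = 2.050
L(3,2) = 144, L_eff = 144/255 = 0.564706
t(3,2) = 3 - 2.050·0.564706 = 1.842
Σt over all 10·12 pixels = 81113/340 ≈ 238.5676471
V = pitch²·Σt = 1.75²·81113/340 = 730.613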